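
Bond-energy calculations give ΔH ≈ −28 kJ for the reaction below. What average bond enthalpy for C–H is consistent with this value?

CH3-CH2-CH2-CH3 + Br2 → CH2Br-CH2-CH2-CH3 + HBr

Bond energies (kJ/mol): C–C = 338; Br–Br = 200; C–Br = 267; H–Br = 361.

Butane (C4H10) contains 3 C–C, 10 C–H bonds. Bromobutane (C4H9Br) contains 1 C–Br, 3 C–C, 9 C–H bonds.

Let D be the C–H bond energy.
Σ(broken) = 1×200 + 3×338 + 10×D = 1214 + 10D
Σ(formed) = 1×267 + 3×338 + 9×D + 1×361 = 1642 + 9D
ΔH = Σ(broken) − Σ(formed) = (1214 + 10D) − (1642 + 9D) = −428 + D
Setting this equal to −28 kJ gives D = 400 kJ/mol.

D(C–H) ≈ 400 kJ/mol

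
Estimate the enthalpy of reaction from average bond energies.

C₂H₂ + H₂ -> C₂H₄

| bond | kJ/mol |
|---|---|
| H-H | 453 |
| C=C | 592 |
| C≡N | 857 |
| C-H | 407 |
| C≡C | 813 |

ΔH ≈ −140 kJ

Bonds broken (reactants):
  C≡C: 1 × 813 = 813
  C-H: 2 × 407 = 814
  H-H: 1 × 453 = 453
  Σ(broken) = 2080 kJ
Bonds formed (products):
  C-H: 4 × 407 = 1628
  C=C: 1 × 592 = 592
  Σ(formed) = 2220 kJ
ΔH = Σ(broken) − Σ(formed) = 2080 − 2220 = −140 kJ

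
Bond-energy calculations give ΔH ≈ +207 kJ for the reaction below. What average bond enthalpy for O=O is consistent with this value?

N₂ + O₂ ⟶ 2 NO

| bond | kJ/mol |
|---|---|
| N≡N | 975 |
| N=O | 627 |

Let D be the O=O bond energy.
Σ(broken) = 1×975 + 1×D = 975 + D
Σ(formed) = 2×627 = 1254
ΔH = Σ(broken) − Σ(formed) = (975 + D) − (1254) = −279 + D
Setting this equal to +207 kJ gives D = 486 kJ/mol.

D(O=O) ≈ 486 kJ/mol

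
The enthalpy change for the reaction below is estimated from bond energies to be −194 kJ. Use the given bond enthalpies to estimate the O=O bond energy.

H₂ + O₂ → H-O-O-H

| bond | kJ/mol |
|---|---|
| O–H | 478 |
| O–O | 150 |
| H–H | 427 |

D(O=O) ≈ 485 kJ/mol

Let D be the O=O bond energy.
Σ(broken) = 1×427 + 1×D = 427 + D
Σ(formed) = 2×478 + 1×150 = 1106
ΔH = Σ(broken) − Σ(formed) = (427 + D) − (1106) = −679 + D
Setting this equal to −194 kJ gives D = 485 kJ/mol.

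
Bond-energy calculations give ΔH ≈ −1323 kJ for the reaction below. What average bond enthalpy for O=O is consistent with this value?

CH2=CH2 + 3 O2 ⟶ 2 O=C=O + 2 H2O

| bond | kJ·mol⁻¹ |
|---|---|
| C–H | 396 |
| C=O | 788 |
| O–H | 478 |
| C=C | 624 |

Let D be the O=O bond energy.
Σ(broken) = 4×396 + 1×624 + 3×D = 2208 + 3D
Σ(formed) = 4×788 + 4×478 = 5064
ΔH = Σ(broken) − Σ(formed) = (2208 + 3D) − (5064) = −2856 + 3D
Setting this equal to −1323 kJ gives 3D = 1533, so D = 511 kJ/mol.

D(O=O) ≈ 511 kJ/mol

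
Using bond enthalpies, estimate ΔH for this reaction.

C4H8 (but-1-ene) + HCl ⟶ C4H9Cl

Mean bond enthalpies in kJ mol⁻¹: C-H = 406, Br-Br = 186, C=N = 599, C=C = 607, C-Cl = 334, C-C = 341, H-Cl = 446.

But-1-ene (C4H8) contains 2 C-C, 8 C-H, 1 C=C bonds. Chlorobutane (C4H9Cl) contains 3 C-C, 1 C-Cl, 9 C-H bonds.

ΔH ≈ −28 kJ

Bonds broken (reactants):
  C-C: 2 × 341 = 682
  C-H: 8 × 406 = 3248
  C=C: 1 × 607 = 607
  H-Cl: 1 × 446 = 446
  Σ(broken) = 4983 kJ
Bonds formed (products):
  C-C: 3 × 341 = 1023
  C-Cl: 1 × 334 = 334
  C-H: 9 × 406 = 3654
  Σ(formed) = 5011 kJ
ΔH = Σ(broken) − Σ(formed) = 4983 − 5011 = −28 kJ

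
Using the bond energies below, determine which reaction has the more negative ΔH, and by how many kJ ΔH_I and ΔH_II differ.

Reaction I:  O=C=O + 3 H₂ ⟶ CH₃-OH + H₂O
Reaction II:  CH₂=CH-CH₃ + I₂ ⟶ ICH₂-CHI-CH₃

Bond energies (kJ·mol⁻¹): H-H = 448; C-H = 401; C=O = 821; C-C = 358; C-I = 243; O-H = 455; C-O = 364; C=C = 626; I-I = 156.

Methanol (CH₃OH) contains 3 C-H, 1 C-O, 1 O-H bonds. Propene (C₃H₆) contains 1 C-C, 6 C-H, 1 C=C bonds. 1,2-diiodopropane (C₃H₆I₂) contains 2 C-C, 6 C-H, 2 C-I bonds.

Reaction II, by 116 kJ

Reaction I:
  Bonds broken (reactants):
    C=O: 2 × 821 = 1642
    H-H: 3 × 448 = 1344
    Σ(broken) = 2986 kJ
  Bonds formed (products):
    C-H: 3 × 401 = 1203
    C-O: 1 × 364 = 364
    O-H: 3 × 455 = 1365
    Σ(formed) = 2932 kJ
  ΔH_I = 2986 − 2932 = +54 kJ
Reaction II:
  Bonds broken (reactants):
    C-C: 1 × 358 = 358
    C-H: 6 × 401 = 2406
    C=C: 1 × 626 = 626
    I-I: 1 × 156 = 156
    Σ(broken) = 3546 kJ
  Bonds formed (products):
    C-C: 2 × 358 = 716
    C-H: 6 × 401 = 2406
    C-I: 2 × 243 = 486
    Σ(formed) = 3608 kJ
  ΔH_II = 3546 − 3608 = −62 kJ
ΔH_I − ΔH_II = +116 kJ, so reaction II has the more negative ΔH; |ΔH_I − ΔH_II| = 116 kJ.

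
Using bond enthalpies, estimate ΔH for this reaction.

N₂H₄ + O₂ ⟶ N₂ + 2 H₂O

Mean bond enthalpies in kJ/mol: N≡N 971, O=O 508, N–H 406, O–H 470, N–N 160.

ΔH ≈ −559 kJ

Bonds broken (reactants):
  N–H: 4 × 406 = 1624
  N–N: 1 × 160 = 160
  O=O: 1 × 508 = 508
  Σ(broken) = 2292 kJ
Bonds formed (products):
  N≡N: 1 × 971 = 971
  O–H: 4 × 470 = 1880
  Σ(formed) = 2851 kJ
ΔH = Σ(broken) − Σ(formed) = 2292 − 2851 = −559 kJ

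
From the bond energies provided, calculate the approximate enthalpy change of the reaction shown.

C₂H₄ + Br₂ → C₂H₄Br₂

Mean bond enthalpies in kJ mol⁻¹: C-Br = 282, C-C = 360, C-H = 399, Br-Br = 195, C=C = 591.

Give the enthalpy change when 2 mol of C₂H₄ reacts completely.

Bonds broken (reactants):
  Br-Br: 1 × 195 = 195
  C-H: 4 × 399 = 1596
  C=C: 1 × 591 = 591
  Σ(broken) = 2382 kJ
Bonds formed (products):
  C-Br: 2 × 282 = 564
  C-C: 1 × 360 = 360
  C-H: 4 × 399 = 1596
  Σ(formed) = 2520 kJ
ΔH = Σ(broken) − Σ(formed) = 2382 − 2520 = −138 kJ
For 2× the reaction as written: 2 × (−138) = −276 kJ

ΔH = −276 kJ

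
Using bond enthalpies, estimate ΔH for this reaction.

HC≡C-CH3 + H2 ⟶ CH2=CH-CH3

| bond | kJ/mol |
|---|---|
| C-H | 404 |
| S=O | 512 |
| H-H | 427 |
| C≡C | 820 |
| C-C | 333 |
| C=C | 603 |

ΔH ≈ −164 kJ

Bonds broken (reactants):
  C≡C: 1 × 820 = 820
  C-C: 1 × 333 = 333
  C-H: 4 × 404 = 1616
  H-H: 1 × 427 = 427
  Σ(broken) = 3196 kJ
Bonds formed (products):
  C-C: 1 × 333 = 333
  C-H: 6 × 404 = 2424
  C=C: 1 × 603 = 603
  Σ(formed) = 3360 kJ
ΔH = Σ(broken) − Σ(formed) = 3196 − 3360 = −164 kJ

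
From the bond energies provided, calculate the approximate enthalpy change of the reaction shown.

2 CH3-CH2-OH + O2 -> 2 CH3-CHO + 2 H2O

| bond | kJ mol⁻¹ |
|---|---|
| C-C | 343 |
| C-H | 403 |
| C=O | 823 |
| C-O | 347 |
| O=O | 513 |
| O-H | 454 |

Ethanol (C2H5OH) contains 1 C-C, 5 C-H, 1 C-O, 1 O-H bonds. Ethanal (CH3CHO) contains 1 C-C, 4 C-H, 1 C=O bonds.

Bonds broken (reactants):
  C-C: 2 × 343 = 686
  C-H: 10 × 403 = 4030
  C-O: 2 × 347 = 694
  O-H: 2 × 454 = 908
  O=O: 1 × 513 = 513
  Σ(broken) = 6831 kJ
Bonds formed (products):
  C-C: 2 × 343 = 686
  C-H: 8 × 403 = 3224
  C=O: 2 × 823 = 1646
  O-H: 4 × 454 = 1816
  Σ(formed) = 7372 kJ
ΔH = Σ(broken) − Σ(formed) = 6831 − 7372 = −541 kJ

ΔH ≈ −541 kJ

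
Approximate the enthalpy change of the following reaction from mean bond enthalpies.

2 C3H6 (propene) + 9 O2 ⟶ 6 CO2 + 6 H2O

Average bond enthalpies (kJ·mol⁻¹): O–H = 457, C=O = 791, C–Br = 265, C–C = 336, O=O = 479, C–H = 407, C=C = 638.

ΔH ≈ −3833 kJ

Bonds broken (reactants):
  C–C: 2 × 336 = 672
  C–H: 12 × 407 = 4884
  C=C: 2 × 638 = 1276
  O=O: 9 × 479 = 4311
  Σ(broken) = 11143 kJ
Bonds formed (products):
  C=O: 12 × 791 = 9492
  O–H: 12 × 457 = 5484
  Σ(formed) = 14976 kJ
ΔH = Σ(broken) − Σ(formed) = 11143 − 14976 = −3833 kJ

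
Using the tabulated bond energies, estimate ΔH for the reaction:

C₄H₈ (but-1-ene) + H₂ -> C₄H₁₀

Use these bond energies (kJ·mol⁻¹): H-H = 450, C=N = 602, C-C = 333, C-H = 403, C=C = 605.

ΔH ≈ −84 kJ

Bonds broken (reactants):
  C-C: 2 × 333 = 666
  C-H: 8 × 403 = 3224
  C=C: 1 × 605 = 605
  H-H: 1 × 450 = 450
  Σ(broken) = 4945 kJ
Bonds formed (products):
  C-C: 3 × 333 = 999
  C-H: 10 × 403 = 4030
  Σ(formed) = 5029 kJ
ΔH = Σ(broken) − Σ(formed) = 4945 − 5029 = −84 kJ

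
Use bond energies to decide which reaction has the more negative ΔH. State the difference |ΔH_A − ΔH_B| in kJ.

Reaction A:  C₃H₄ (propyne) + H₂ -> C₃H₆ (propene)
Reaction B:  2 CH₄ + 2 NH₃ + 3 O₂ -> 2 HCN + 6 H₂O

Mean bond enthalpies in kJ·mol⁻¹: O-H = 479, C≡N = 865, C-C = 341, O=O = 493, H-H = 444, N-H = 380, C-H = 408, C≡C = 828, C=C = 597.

Reaction A:
  Bonds broken (reactants):
    C≡C: 1 × 828 = 828
    C-C: 1 × 341 = 341
    C-H: 4 × 408 = 1632
    H-H: 1 × 444 = 444
    Σ(broken) = 3245 kJ
  Bonds formed (products):
    C-C: 1 × 341 = 341
    C-H: 6 × 408 = 2448
    C=C: 1 × 597 = 597
    Σ(formed) = 3386 kJ
  ΔH_A = 3245 − 3386 = −141 kJ
Reaction B:
  Bonds broken (reactants):
    C-H: 8 × 408 = 3264
    N-H: 6 × 380 = 2280
    O=O: 3 × 493 = 1479
    Σ(broken) = 7023 kJ
  Bonds formed (products):
    C≡N: 2 × 865 = 1730
    C-H: 2 × 408 = 816
    O-H: 12 × 479 = 5748
    Σ(formed) = 8294 kJ
  ΔH_B = 7023 − 8294 = −1271 kJ
ΔH_A − ΔH_B = +1130 kJ, so reaction B has the more negative ΔH; |ΔH_A − ΔH_B| = 1130 kJ.

Reaction B, by 1130 kJ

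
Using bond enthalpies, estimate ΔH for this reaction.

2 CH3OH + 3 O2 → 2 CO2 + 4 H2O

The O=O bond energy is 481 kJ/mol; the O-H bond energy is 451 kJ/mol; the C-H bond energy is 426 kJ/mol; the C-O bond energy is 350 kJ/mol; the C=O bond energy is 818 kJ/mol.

Bonds broken (reactants):
  C-H: 6 × 426 = 2556
  C-O: 2 × 350 = 700
  O-H: 2 × 451 = 902
  O=O: 3 × 481 = 1443
  Σ(broken) = 5601 kJ
Bonds formed (products):
  C=O: 4 × 818 = 3272
  O-H: 8 × 451 = 3608
  Σ(formed) = 6880 kJ
ΔH = Σ(broken) − Σ(formed) = 5601 − 6880 = −1279 kJ

ΔH ≈ −1279 kJ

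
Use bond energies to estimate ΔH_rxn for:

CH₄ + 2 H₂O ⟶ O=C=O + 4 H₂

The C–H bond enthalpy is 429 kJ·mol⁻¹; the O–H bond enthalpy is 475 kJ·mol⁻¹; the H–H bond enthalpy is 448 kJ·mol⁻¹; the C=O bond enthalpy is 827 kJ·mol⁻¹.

ΔH ≈ +170 kJ

Bonds broken (reactants):
  C–H: 4 × 429 = 1716
  O–H: 4 × 475 = 1900
  Σ(broken) = 3616 kJ
Bonds formed (products):
  C=O: 2 × 827 = 1654
  H–H: 4 × 448 = 1792
  Σ(formed) = 3446 kJ
ΔH = Σ(broken) − Σ(formed) = 3616 − 3446 = +170 kJ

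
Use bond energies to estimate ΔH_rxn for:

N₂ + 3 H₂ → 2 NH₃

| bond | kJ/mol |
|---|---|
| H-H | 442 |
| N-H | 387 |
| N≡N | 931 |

ΔH ≈ −65 kJ

Bonds broken (reactants):
  H-H: 3 × 442 = 1326
  N≡N: 1 × 931 = 931
  Σ(broken) = 2257 kJ
Bonds formed (products):
  N-H: 6 × 387 = 2322
  Σ(formed) = 2322 kJ
ΔH = Σ(broken) − Σ(formed) = 2257 − 2322 = −65 kJ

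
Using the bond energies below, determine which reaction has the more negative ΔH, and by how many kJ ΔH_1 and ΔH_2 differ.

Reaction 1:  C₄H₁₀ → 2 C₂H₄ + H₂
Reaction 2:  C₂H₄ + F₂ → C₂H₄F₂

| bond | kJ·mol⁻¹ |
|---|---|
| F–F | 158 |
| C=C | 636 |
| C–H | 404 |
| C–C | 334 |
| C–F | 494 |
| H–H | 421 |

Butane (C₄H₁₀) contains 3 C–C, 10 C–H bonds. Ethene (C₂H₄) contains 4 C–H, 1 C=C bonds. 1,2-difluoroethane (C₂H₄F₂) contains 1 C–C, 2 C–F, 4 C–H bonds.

Reaction 1:
  Bonds broken (reactants):
    C–C: 3 × 334 = 1002
    C–H: 10 × 404 = 4040
    Σ(broken) = 5042 kJ
  Bonds formed (products):
    C–H: 8 × 404 = 3232
    C=C: 2 × 636 = 1272
    H–H: 1 × 421 = 421
    Σ(formed) = 4925 kJ
  ΔH_1 = 5042 − 4925 = +117 kJ
Reaction 2:
  Bonds broken (reactants):
    C–H: 4 × 404 = 1616
    C=C: 1 × 636 = 636
    F–F: 1 × 158 = 158
    Σ(broken) = 2410 kJ
  Bonds formed (products):
    C–C: 1 × 334 = 334
    C–F: 2 × 494 = 988
    C–H: 4 × 404 = 1616
    Σ(formed) = 2938 kJ
  ΔH_2 = 2410 − 2938 = −528 kJ
ΔH_1 − ΔH_2 = +645 kJ, so reaction 2 has the more negative ΔH; |ΔH_1 − ΔH_2| = 645 kJ.

Reaction 2, by 645 kJ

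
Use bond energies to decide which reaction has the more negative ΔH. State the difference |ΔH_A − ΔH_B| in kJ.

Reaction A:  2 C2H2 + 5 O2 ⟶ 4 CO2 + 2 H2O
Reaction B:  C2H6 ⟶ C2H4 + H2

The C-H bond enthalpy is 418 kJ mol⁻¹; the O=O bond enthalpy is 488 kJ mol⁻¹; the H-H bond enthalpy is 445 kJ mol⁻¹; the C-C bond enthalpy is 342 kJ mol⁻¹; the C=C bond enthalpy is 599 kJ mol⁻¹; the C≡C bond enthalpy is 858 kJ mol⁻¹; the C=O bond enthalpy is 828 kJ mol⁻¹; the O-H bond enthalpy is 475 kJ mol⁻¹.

Reaction A:
  Bonds broken (reactants):
    C≡C: 2 × 858 = 1716
    C-H: 4 × 418 = 1672
    O=O: 5 × 488 = 2440
    Σ(broken) = 5828 kJ
  Bonds formed (products):
    C=O: 8 × 828 = 6624
    O-H: 4 × 475 = 1900
    Σ(formed) = 8524 kJ
  ΔH_A = 5828 − 8524 = −2696 kJ
Reaction B:
  Bonds broken (reactants):
    C-C: 1 × 342 = 342
    C-H: 6 × 418 = 2508
    Σ(broken) = 2850 kJ
  Bonds formed (products):
    C-H: 4 × 418 = 1672
    C=C: 1 × 599 = 599
    H-H: 1 × 445 = 445
    Σ(formed) = 2716 kJ
  ΔH_B = 2850 − 2716 = +134 kJ
ΔH_A − ΔH_B = −2830 kJ, so reaction A has the more negative ΔH; |ΔH_A − ΔH_B| = 2830 kJ.

Reaction A, by 2830 kJ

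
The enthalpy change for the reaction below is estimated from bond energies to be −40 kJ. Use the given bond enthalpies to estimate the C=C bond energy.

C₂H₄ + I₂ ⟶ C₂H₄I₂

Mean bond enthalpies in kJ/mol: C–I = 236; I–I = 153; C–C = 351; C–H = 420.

Let D be the C=C bond energy.
Σ(broken) = 4×420 + 1×D + 1×153 = 1833 + D
Σ(formed) = 1×351 + 4×420 + 2×236 = 2503
ΔH = Σ(broken) − Σ(formed) = (1833 + D) − (2503) = −670 + D
Setting this equal to −40 kJ gives D = 630 kJ/mol.

D(C=C) ≈ 630 kJ/mol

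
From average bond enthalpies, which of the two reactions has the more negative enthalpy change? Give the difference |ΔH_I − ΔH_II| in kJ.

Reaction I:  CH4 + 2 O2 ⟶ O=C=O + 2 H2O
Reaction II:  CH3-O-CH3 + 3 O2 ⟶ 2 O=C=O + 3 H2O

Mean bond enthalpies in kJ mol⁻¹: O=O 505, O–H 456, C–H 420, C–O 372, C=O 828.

Reaction I:
  Bonds broken (reactants):
    C–H: 4 × 420 = 1680
    O=O: 2 × 505 = 1010
    Σ(broken) = 2690 kJ
  Bonds formed (products):
    C=O: 2 × 828 = 1656
    O–H: 4 × 456 = 1824
    Σ(formed) = 3480 kJ
  ΔH_I = 2690 − 3480 = −790 kJ
Reaction II:
  Bonds broken (reactants):
    C–H: 6 × 420 = 2520
    C–O: 2 × 372 = 744
    O=O: 3 × 505 = 1515
    Σ(broken) = 4779 kJ
  Bonds formed (products):
    C=O: 4 × 828 = 3312
    O–H: 6 × 456 = 2736
    Σ(formed) = 6048 kJ
  ΔH_II = 4779 − 6048 = −1269 kJ
ΔH_I − ΔH_II = +479 kJ, so reaction II has the more negative ΔH; |ΔH_I − ΔH_II| = 479 kJ.

Reaction II, by 479 kJ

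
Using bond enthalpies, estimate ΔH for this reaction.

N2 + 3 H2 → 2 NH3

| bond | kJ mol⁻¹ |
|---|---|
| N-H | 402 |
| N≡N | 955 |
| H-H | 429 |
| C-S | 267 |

Bonds broken (reactants):
  H-H: 3 × 429 = 1287
  N≡N: 1 × 955 = 955
  Σ(broken) = 2242 kJ
Bonds formed (products):
  N-H: 6 × 402 = 2412
  Σ(formed) = 2412 kJ
ΔH = Σ(broken) − Σ(formed) = 2242 − 2412 = −170 kJ

ΔH ≈ −170 kJ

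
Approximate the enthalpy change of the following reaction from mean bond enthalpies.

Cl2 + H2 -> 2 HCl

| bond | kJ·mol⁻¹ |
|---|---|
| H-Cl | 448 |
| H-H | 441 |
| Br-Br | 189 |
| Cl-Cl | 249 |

Bonds broken (reactants):
  Cl-Cl: 1 × 249 = 249
  H-H: 1 × 441 = 441
  Σ(broken) = 690 kJ
Bonds formed (products):
  H-Cl: 2 × 448 = 896
  Σ(formed) = 896 kJ
ΔH = Σ(broken) − Σ(formed) = 690 − 896 = −206 kJ

ΔH ≈ −206 kJ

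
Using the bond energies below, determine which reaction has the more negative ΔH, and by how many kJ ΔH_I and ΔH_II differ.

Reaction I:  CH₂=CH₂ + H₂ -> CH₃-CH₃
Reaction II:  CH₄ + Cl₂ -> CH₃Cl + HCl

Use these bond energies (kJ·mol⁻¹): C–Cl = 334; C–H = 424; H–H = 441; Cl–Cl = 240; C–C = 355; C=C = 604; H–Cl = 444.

Reaction I:
  Bonds broken (reactants):
    C–H: 4 × 424 = 1696
    C=C: 1 × 604 = 604
    H–H: 1 × 441 = 441
    Σ(broken) = 2741 kJ
  Bonds formed (products):
    C–C: 1 × 355 = 355
    C–H: 6 × 424 = 2544
    Σ(formed) = 2899 kJ
  ΔH_I = 2741 − 2899 = −158 kJ
Reaction II:
  Bonds broken (reactants):
    C–H: 4 × 424 = 1696
    Cl–Cl: 1 × 240 = 240
    Σ(broken) = 1936 kJ
  Bonds formed (products):
    C–Cl: 1 × 334 = 334
    C–H: 3 × 424 = 1272
    H–Cl: 1 × 444 = 444
    Σ(formed) = 2050 kJ
  ΔH_II = 1936 − 2050 = −114 kJ
ΔH_I − ΔH_II = −44 kJ, so reaction I has the more negative ΔH; |ΔH_I − ΔH_II| = 44 kJ.

Reaction I, by 44 kJ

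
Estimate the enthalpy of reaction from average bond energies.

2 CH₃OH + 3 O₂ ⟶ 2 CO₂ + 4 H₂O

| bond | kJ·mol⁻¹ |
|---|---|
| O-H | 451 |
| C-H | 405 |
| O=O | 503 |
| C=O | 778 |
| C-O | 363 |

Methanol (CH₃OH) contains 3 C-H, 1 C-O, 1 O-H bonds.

Bonds broken (reactants):
  C-H: 6 × 405 = 2430
  C-O: 2 × 363 = 726
  O-H: 2 × 451 = 902
  O=O: 3 × 503 = 1509
  Σ(broken) = 5567 kJ
Bonds formed (products):
  C=O: 4 × 778 = 3112
  O-H: 8 × 451 = 3608
  Σ(formed) = 6720 kJ
ΔH = Σ(broken) − Σ(formed) = 5567 − 6720 = −1153 kJ

ΔH ≈ −1153 kJ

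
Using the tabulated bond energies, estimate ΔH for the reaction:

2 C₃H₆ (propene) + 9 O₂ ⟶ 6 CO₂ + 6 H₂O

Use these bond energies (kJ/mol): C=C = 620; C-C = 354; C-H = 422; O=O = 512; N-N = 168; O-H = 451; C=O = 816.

Bonds broken (reactants):
  C-C: 2 × 354 = 708
  C-H: 12 × 422 = 5064
  C=C: 2 × 620 = 1240
  O=O: 9 × 512 = 4608
  Σ(broken) = 11620 kJ
Bonds formed (products):
  C=O: 12 × 816 = 9792
  O-H: 12 × 451 = 5412
  Σ(formed) = 15204 kJ
ΔH = Σ(broken) − Σ(formed) = 11620 − 15204 = −3584 kJ

ΔH ≈ −3584 kJ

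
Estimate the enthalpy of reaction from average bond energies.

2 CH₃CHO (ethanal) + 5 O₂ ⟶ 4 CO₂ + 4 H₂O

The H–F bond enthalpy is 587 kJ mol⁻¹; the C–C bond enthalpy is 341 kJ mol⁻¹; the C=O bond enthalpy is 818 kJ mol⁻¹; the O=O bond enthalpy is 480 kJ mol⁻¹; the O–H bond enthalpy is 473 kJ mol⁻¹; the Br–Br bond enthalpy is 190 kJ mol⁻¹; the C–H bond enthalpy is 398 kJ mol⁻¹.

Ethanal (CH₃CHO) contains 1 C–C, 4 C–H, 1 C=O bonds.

ΔH ≈ −2426 kJ

Bonds broken (reactants):
  C–C: 2 × 341 = 682
  C–H: 8 × 398 = 3184
  C=O: 2 × 818 = 1636
  O=O: 5 × 480 = 2400
  Σ(broken) = 7902 kJ
Bonds formed (products):
  C=O: 8 × 818 = 6544
  O–H: 8 × 473 = 3784
  Σ(formed) = 10328 kJ
ΔH = Σ(broken) − Σ(formed) = 7902 − 10328 = −2426 kJ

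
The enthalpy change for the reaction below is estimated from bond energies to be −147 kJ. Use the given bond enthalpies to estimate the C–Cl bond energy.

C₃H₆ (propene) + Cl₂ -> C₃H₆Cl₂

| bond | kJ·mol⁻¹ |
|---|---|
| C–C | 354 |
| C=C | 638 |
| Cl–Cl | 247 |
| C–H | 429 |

D(C–Cl) ≈ 339 kJ/mol

Let D be the C–Cl bond energy.
Σ(broken) = 1×354 + 6×429 + 1×638 + 1×247 = 3813
Σ(formed) = 2×354 + 2×D + 6×429 = 3282 + 2D
ΔH = Σ(broken) − Σ(formed) = (3813) − (3282 + 2D) = +531 − 2D
Setting this equal to −147 kJ gives 2D = 678, so D = 339 kJ/mol.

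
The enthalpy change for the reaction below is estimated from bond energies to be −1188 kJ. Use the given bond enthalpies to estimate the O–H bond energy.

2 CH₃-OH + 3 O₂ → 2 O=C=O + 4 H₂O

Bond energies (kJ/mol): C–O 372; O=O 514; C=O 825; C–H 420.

D(O–H) ≈ 449 kJ/mol

Let D be the O–H bond energy.
Σ(broken) = 6×420 + 2×372 + 2×D + 3×514 = 4806 + 2D
Σ(formed) = 4×825 + 8×D = 3300 + 8D
ΔH = Σ(broken) − Σ(formed) = (4806 + 2D) − (3300 + 8D) = +1506 − 6D
Setting this equal to −1188 kJ gives 6D = 2694, so D = 449 kJ/mol.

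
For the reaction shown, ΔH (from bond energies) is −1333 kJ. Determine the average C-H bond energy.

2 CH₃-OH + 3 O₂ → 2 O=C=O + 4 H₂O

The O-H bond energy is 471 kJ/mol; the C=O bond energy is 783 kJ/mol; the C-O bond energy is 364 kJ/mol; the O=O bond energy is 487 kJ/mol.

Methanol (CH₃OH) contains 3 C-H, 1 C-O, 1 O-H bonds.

D(C-H) ≈ 406 kJ/mol

Let D be the C-H bond energy.
Σ(broken) = 6×D + 2×364 + 2×471 + 3×487 = 3131 + 6D
Σ(formed) = 4×783 + 8×471 = 6900
ΔH = Σ(broken) − Σ(formed) = (3131 + 6D) − (6900) = −3769 + 6D
Setting this equal to −1333 kJ gives 6D = 2436, so D = 406 kJ/mol.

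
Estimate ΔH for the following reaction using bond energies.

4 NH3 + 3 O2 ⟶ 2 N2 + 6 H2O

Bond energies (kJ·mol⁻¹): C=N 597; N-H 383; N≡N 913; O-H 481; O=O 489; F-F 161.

Bonds broken (reactants):
  N-H: 12 × 383 = 4596
  O=O: 3 × 489 = 1467
  Σ(broken) = 6063 kJ
Bonds formed (products):
  N≡N: 2 × 913 = 1826
  O-H: 12 × 481 = 5772
  Σ(formed) = 7598 kJ
ΔH = Σ(broken) − Σ(formed) = 6063 − 7598 = −1535 kJ

ΔH ≈ −1535 kJ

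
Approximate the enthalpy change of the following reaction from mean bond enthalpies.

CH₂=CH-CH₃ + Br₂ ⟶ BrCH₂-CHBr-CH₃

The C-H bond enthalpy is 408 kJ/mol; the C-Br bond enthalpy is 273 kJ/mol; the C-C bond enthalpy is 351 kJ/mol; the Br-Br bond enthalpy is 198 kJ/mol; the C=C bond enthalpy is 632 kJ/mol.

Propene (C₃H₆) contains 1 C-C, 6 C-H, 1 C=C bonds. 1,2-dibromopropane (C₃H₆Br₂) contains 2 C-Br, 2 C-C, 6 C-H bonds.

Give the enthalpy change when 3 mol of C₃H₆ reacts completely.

Bonds broken (reactants):
  Br-Br: 1 × 198 = 198
  C-C: 1 × 351 = 351
  C-H: 6 × 408 = 2448
  C=C: 1 × 632 = 632
  Σ(broken) = 3629 kJ
Bonds formed (products):
  C-Br: 2 × 273 = 546
  C-C: 2 × 351 = 702
  C-H: 6 × 408 = 2448
  Σ(formed) = 3696 kJ
ΔH = Σ(broken) − Σ(formed) = 3629 − 3696 = −67 kJ
For 3× the reaction as written: 3 × (−67) = −201 kJ

ΔH = −201 kJ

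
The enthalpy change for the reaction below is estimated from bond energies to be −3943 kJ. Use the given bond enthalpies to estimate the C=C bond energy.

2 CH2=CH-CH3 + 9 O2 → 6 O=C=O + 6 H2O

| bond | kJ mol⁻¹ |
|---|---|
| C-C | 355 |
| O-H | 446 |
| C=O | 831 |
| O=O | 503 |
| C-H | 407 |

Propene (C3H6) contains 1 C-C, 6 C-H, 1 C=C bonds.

D(C=C) ≈ 630 kJ/mol

Let D be the C=C bond energy.
Σ(broken) = 2×355 + 12×407 + 2×D + 9×503 = 10121 + 2D
Σ(formed) = 12×831 + 12×446 = 15324
ΔH = Σ(broken) − Σ(formed) = (10121 + 2D) − (15324) = −5203 + 2D
Setting this equal to −3943 kJ gives 2D = 1260, so D = 630 kJ/mol.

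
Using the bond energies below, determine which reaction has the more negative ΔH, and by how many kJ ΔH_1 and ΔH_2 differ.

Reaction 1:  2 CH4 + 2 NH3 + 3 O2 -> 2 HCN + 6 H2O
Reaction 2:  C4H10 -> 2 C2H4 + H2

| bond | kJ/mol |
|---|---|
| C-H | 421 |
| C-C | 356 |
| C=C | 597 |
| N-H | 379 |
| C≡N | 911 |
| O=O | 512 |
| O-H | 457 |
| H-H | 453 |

Reaction 1, by 1233 kJ

Reaction 1:
  Bonds broken (reactants):
    C-H: 8 × 421 = 3368
    N-H: 6 × 379 = 2274
    O=O: 3 × 512 = 1536
    Σ(broken) = 7178 kJ
  Bonds formed (products):
    C≡N: 2 × 911 = 1822
    C-H: 2 × 421 = 842
    O-H: 12 × 457 = 5484
    Σ(formed) = 8148 kJ
  ΔH_1 = 7178 − 8148 = −970 kJ
Reaction 2:
  Bonds broken (reactants):
    C-C: 3 × 356 = 1068
    C-H: 10 × 421 = 4210
    Σ(broken) = 5278 kJ
  Bonds formed (products):
    C-H: 8 × 421 = 3368
    C=C: 2 × 597 = 1194
    H-H: 1 × 453 = 453
    Σ(formed) = 5015 kJ
  ΔH_2 = 5278 − 5015 = +263 kJ
ΔH_1 − ΔH_2 = −1233 kJ, so reaction 1 has the more negative ΔH; |ΔH_1 − ΔH_2| = 1233 kJ.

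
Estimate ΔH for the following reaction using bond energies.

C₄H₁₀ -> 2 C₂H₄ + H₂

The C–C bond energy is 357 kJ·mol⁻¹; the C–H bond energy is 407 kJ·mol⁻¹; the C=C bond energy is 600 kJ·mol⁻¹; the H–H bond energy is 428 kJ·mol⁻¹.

Bonds broken (reactants):
  C–C: 3 × 357 = 1071
  C–H: 10 × 407 = 4070
  Σ(broken) = 5141 kJ
Bonds formed (products):
  C–H: 8 × 407 = 3256
  C=C: 2 × 600 = 1200
  H–H: 1 × 428 = 428
  Σ(formed) = 4884 kJ
ΔH = Σ(broken) − Σ(formed) = 5141 − 4884 = +257 kJ

ΔH ≈ +257 kJ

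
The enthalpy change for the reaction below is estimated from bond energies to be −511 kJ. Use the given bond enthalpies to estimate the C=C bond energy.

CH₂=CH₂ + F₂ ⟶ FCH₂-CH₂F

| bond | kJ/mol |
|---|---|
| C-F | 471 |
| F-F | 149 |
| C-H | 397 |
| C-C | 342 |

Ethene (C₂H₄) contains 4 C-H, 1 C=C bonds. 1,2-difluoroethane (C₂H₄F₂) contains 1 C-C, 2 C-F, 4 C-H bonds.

D(C=C) ≈ 624 kJ/mol

Let D be the C=C bond energy.
Σ(broken) = 4×397 + 1×D + 1×149 = 1737 + D
Σ(formed) = 1×342 + 2×471 + 4×397 = 2872
ΔH = Σ(broken) − Σ(formed) = (1737 + D) − (2872) = −1135 + D
Setting this equal to −511 kJ gives D = 624 kJ/mol.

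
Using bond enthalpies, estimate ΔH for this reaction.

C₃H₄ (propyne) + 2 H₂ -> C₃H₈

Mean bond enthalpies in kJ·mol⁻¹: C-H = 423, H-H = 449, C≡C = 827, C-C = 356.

Bonds broken (reactants):
  C≡C: 1 × 827 = 827
  C-C: 1 × 356 = 356
  C-H: 4 × 423 = 1692
  H-H: 2 × 449 = 898
  Σ(broken) = 3773 kJ
Bonds formed (products):
  C-C: 2 × 356 = 712
  C-H: 8 × 423 = 3384
  Σ(formed) = 4096 kJ
ΔH = Σ(broken) − Σ(formed) = 3773 − 4096 = −323 kJ

ΔH ≈ −323 kJ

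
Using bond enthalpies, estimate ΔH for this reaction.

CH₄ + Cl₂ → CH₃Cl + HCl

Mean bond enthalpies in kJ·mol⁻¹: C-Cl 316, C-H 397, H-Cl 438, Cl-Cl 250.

ΔH ≈ −107 kJ

Bonds broken (reactants):
  C-H: 4 × 397 = 1588
  Cl-Cl: 1 × 250 = 250
  Σ(broken) = 1838 kJ
Bonds formed (products):
  C-Cl: 1 × 316 = 316
  C-H: 3 × 397 = 1191
  H-Cl: 1 × 438 = 438
  Σ(formed) = 1945 kJ
ΔH = Σ(broken) − Σ(formed) = 1838 − 1945 = −107 kJ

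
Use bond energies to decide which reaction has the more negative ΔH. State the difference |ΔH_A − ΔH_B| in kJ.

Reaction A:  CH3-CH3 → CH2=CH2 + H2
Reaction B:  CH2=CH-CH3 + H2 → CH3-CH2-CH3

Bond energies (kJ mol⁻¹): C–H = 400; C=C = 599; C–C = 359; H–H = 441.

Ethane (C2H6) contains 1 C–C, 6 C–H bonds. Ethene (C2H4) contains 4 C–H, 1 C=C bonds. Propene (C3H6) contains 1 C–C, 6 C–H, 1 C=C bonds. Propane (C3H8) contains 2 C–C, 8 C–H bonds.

Reaction A:
  Bonds broken (reactants):
    C–C: 1 × 359 = 359
    C–H: 6 × 400 = 2400
    Σ(broken) = 2759 kJ
  Bonds formed (products):
    C–H: 4 × 400 = 1600
    C=C: 1 × 599 = 599
    H–H: 1 × 441 = 441
    Σ(formed) = 2640 kJ
  ΔH_A = 2759 − 2640 = +119 kJ
Reaction B:
  Bonds broken (reactants):
    C–C: 1 × 359 = 359
    C–H: 6 × 400 = 2400
    C=C: 1 × 599 = 599
    H–H: 1 × 441 = 441
    Σ(broken) = 3799 kJ
  Bonds formed (products):
    C–C: 2 × 359 = 718
    C–H: 8 × 400 = 3200
    Σ(formed) = 3918 kJ
  ΔH_B = 3799 − 3918 = −119 kJ
ΔH_A − ΔH_B = +238 kJ, so reaction B has the more negative ΔH; |ΔH_A − ΔH_B| = 238 kJ.

Reaction B, by 238 kJ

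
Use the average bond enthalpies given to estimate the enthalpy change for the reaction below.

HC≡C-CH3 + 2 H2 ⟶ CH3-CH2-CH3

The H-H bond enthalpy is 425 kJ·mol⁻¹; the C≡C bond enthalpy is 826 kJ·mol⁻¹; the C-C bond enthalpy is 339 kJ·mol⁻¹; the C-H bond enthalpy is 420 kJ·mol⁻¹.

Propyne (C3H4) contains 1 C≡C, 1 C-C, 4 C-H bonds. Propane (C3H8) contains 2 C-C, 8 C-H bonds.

ΔH ≈ −343 kJ

Bonds broken (reactants):
  C≡C: 1 × 826 = 826
  C-C: 1 × 339 = 339
  C-H: 4 × 420 = 1680
  H-H: 2 × 425 = 850
  Σ(broken) = 3695 kJ
Bonds formed (products):
  C-C: 2 × 339 = 678
  C-H: 8 × 420 = 3360
  Σ(formed) = 4038 kJ
ΔH = Σ(broken) − Σ(formed) = 3695 − 4038 = −343 kJ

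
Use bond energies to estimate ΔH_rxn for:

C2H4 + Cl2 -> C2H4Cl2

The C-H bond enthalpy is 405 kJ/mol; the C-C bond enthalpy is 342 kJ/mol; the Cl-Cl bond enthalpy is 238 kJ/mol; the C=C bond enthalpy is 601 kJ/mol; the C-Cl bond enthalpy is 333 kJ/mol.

Bonds broken (reactants):
  C-H: 4 × 405 = 1620
  C=C: 1 × 601 = 601
  Cl-Cl: 1 × 238 = 238
  Σ(broken) = 2459 kJ
Bonds formed (products):
  C-C: 1 × 342 = 342
  C-Cl: 2 × 333 = 666
  C-H: 4 × 405 = 1620
  Σ(formed) = 2628 kJ
ΔH = Σ(broken) − Σ(formed) = 2459 − 2628 = −169 kJ

ΔH ≈ −169 kJ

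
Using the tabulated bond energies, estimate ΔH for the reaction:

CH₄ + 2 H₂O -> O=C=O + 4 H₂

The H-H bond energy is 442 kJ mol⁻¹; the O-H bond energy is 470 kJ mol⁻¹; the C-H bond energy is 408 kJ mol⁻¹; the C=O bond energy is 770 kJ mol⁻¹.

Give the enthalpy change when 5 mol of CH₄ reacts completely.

ΔH = +1020 kJ

Bonds broken (reactants):
  C-H: 4 × 408 = 1632
  O-H: 4 × 470 = 1880
  Σ(broken) = 3512 kJ
Bonds formed (products):
  C=O: 2 × 770 = 1540
  H-H: 4 × 442 = 1768
  Σ(formed) = 3308 kJ
ΔH = Σ(broken) − Σ(formed) = 3512 − 3308 = +204 kJ
For 5× the reaction as written: 5 × (+204) = +1020 kJ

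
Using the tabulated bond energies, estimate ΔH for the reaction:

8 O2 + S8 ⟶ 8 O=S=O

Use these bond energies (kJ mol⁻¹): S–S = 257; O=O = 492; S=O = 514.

ΔH ≈ −2232 kJ

Bonds broken (reactants):
  O=O: 8 × 492 = 3936
  S–S: 8 × 257 = 2056
  Σ(broken) = 5992 kJ
Bonds formed (products):
  S=O: 16 × 514 = 8224
  Σ(formed) = 8224 kJ
ΔH = Σ(broken) − Σ(formed) = 5992 − 8224 = −2232 kJ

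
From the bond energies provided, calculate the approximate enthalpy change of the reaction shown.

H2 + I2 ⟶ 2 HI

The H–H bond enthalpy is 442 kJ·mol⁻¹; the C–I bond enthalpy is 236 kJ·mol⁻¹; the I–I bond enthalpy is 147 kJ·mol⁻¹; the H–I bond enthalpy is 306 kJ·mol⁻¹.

Bonds broken (reactants):
  H–H: 1 × 442 = 442
  I–I: 1 × 147 = 147
  Σ(broken) = 589 kJ
Bonds formed (products):
  H–I: 2 × 306 = 612
  Σ(formed) = 612 kJ
ΔH = Σ(broken) − Σ(formed) = 589 − 612 = −23 kJ

ΔH ≈ −23 kJ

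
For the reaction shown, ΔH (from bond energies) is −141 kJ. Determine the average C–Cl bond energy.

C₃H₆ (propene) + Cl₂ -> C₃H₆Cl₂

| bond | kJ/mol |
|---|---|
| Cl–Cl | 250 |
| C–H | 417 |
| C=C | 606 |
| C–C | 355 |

D(C–Cl) ≈ 321 kJ/mol

Let D be the C–Cl bond energy.
Σ(broken) = 1×355 + 6×417 + 1×606 + 1×250 = 3713
Σ(formed) = 2×355 + 2×D + 6×417 = 3212 + 2D
ΔH = Σ(broken) − Σ(formed) = (3713) − (3212 + 2D) = +501 − 2D
Setting this equal to −141 kJ gives 2D = 642, so D = 321 kJ/mol.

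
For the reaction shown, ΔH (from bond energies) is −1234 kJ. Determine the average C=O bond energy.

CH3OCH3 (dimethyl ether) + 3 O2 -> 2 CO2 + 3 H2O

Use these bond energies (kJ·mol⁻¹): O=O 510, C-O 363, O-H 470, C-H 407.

Let D be the C=O bond energy.
Σ(broken) = 6×407 + 2×363 + 3×510 = 4698
Σ(formed) = 4×D + 6×470 = 2820 + 4D
ΔH = Σ(broken) − Σ(formed) = (4698) − (2820 + 4D) = +1878 − 4D
Setting this equal to −1234 kJ gives 4D = 3112, so D = 778 kJ/mol.

D(C=O) ≈ 778 kJ/mol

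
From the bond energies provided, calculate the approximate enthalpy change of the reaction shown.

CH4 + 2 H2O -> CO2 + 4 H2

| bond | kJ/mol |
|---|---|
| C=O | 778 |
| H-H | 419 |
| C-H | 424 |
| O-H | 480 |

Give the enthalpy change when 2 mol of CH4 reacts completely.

ΔH = +768 kJ

Bonds broken (reactants):
  C-H: 4 × 424 = 1696
  O-H: 4 × 480 = 1920
  Σ(broken) = 3616 kJ
Bonds formed (products):
  C=O: 2 × 778 = 1556
  H-H: 4 × 419 = 1676
  Σ(formed) = 3232 kJ
ΔH = Σ(broken) − Σ(formed) = 3616 − 3232 = +384 kJ
For 2× the reaction as written: 2 × (+384) = +768 kJ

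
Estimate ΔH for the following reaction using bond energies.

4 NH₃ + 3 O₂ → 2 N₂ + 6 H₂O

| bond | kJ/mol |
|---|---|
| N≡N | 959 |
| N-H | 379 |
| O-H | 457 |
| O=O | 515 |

Bonds broken (reactants):
  N-H: 12 × 379 = 4548
  O=O: 3 × 515 = 1545
  Σ(broken) = 6093 kJ
Bonds formed (products):
  N≡N: 2 × 959 = 1918
  O-H: 12 × 457 = 5484
  Σ(formed) = 7402 kJ
ΔH = Σ(broken) − Σ(formed) = 6093 − 7402 = −1309 kJ

ΔH ≈ −1309 kJ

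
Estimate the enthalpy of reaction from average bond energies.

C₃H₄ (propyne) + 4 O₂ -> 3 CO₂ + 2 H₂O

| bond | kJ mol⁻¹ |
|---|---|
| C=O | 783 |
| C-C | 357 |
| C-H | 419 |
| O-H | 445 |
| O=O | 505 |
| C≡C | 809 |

Bonds broken (reactants):
  C≡C: 1 × 809 = 809
  C-C: 1 × 357 = 357
  C-H: 4 × 419 = 1676
  O=O: 4 × 505 = 2020
  Σ(broken) = 4862 kJ
Bonds formed (products):
  C=O: 6 × 783 = 4698
  O-H: 4 × 445 = 1780
  Σ(formed) = 6478 kJ
ΔH = Σ(broken) − Σ(formed) = 4862 − 6478 = −1616 kJ

ΔH ≈ −1616 kJ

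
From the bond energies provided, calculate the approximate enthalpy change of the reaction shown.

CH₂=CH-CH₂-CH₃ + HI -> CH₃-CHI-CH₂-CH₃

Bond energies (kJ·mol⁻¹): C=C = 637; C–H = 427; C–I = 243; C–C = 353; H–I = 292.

ΔH ≈ −94 kJ

Bonds broken (reactants):
  C–C: 2 × 353 = 706
  C–H: 8 × 427 = 3416
  C=C: 1 × 637 = 637
  H–I: 1 × 292 = 292
  Σ(broken) = 5051 kJ
Bonds formed (products):
  C–C: 3 × 353 = 1059
  C–H: 9 × 427 = 3843
  C–I: 1 × 243 = 243
  Σ(formed) = 5145 kJ
ΔH = Σ(broken) − Σ(formed) = 5051 − 5145 = −94 kJ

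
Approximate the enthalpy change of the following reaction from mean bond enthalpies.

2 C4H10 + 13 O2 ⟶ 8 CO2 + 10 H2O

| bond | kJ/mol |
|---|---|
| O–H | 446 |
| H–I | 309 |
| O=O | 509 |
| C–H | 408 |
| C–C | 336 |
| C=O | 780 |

ΔH ≈ −4607 kJ

Bonds broken (reactants):
  C–C: 6 × 336 = 2016
  C–H: 20 × 408 = 8160
  O=O: 13 × 509 = 6617
  Σ(broken) = 16793 kJ
Bonds formed (products):
  C=O: 16 × 780 = 12480
  O–H: 20 × 446 = 8920
  Σ(formed) = 21400 kJ
ΔH = Σ(broken) − Σ(formed) = 16793 − 21400 = −4607 kJ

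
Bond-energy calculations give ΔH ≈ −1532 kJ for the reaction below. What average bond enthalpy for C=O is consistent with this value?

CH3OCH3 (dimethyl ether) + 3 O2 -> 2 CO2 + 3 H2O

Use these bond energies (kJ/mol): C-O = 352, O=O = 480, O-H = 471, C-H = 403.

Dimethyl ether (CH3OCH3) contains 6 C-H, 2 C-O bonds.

D(C=O) ≈ 817 kJ/mol

Let D be the C=O bond energy.
Σ(broken) = 6×403 + 2×352 + 3×480 = 4562
Σ(formed) = 4×D + 6×471 = 2826 + 4D
ΔH = Σ(broken) − Σ(formed) = (4562) − (2826 + 4D) = +1736 − 4D
Setting this equal to −1532 kJ gives 4D = 3268, so D = 817 kJ/mol.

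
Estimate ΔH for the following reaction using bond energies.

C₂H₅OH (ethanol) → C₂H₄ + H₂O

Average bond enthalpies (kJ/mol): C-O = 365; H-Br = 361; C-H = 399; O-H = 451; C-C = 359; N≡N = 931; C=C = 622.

Bonds broken (reactants):
  C-C: 1 × 359 = 359
  C-H: 5 × 399 = 1995
  C-O: 1 × 365 = 365
  O-H: 1 × 451 = 451
  Σ(broken) = 3170 kJ
Bonds formed (products):
  C-H: 4 × 399 = 1596
  C=C: 1 × 622 = 622
  O-H: 2 × 451 = 902
  Σ(formed) = 3120 kJ
ΔH = Σ(broken) − Σ(formed) = 3170 − 3120 = +50 kJ

ΔH ≈ +50 kJ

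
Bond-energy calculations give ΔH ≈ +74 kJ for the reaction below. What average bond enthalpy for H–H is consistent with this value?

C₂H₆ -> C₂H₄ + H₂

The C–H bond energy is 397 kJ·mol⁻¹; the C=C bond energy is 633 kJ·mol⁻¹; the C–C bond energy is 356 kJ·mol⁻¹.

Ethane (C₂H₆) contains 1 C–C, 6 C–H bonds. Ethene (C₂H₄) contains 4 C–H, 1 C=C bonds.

Let D be the H–H bond energy.
Σ(broken) = 1×356 + 6×397 = 2738
Σ(formed) = 4×397 + 1×633 + 1×D = 2221 + D
ΔH = Σ(broken) − Σ(formed) = (2738) − (2221 + D) = +517 − D
Setting this equal to +74 kJ gives D = 443 kJ/mol.

D(H–H) ≈ 443 kJ/mol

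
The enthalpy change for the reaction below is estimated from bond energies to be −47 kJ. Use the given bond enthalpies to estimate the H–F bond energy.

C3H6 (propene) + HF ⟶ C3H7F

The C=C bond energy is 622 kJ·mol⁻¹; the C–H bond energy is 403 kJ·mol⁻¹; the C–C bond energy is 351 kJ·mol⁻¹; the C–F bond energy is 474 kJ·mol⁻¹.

D(H–F) ≈ 559 kJ/mol

Let D be the H–F bond energy.
Σ(broken) = 1×351 + 6×403 + 1×622 + 1×D = 3391 + D
Σ(formed) = 2×351 + 1×474 + 7×403 = 3997
ΔH = Σ(broken) − Σ(formed) = (3391 + D) − (3997) = −606 + D
Setting this equal to −47 kJ gives D = 559 kJ/mol.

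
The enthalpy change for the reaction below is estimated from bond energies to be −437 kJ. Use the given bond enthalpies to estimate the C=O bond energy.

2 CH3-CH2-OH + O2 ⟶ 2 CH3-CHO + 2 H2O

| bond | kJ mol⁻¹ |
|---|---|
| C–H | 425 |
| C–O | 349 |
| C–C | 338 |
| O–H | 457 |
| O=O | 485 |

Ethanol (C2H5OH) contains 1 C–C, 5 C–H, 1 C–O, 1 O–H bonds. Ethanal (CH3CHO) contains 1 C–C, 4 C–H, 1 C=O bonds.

D(C=O) ≈ 778 kJ/mol

Let D be the C=O bond energy.
Σ(broken) = 2×338 + 10×425 + 2×349 + 2×457 + 1×485 = 7023
Σ(formed) = 2×338 + 8×425 + 2×D + 4×457 = 5904 + 2D
ΔH = Σ(broken) − Σ(formed) = (7023) − (5904 + 2D) = +1119 − 2D
Setting this equal to −437 kJ gives 2D = 1556, so D = 778 kJ/mol.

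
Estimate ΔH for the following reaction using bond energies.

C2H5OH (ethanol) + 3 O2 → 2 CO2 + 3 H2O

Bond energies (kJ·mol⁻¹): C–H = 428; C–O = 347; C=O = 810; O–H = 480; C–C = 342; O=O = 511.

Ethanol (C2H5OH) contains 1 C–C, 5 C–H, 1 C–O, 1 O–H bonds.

Bonds broken (reactants):
  C–C: 1 × 342 = 342
  C–H: 5 × 428 = 2140
  C–O: 1 × 347 = 347
  O–H: 1 × 480 = 480
  O=O: 3 × 511 = 1533
  Σ(broken) = 4842 kJ
Bonds formed (products):
  C=O: 4 × 810 = 3240
  O–H: 6 × 480 = 2880
  Σ(formed) = 6120 kJ
ΔH = Σ(broken) − Σ(formed) = 4842 − 6120 = −1278 kJ

ΔH ≈ −1278 kJ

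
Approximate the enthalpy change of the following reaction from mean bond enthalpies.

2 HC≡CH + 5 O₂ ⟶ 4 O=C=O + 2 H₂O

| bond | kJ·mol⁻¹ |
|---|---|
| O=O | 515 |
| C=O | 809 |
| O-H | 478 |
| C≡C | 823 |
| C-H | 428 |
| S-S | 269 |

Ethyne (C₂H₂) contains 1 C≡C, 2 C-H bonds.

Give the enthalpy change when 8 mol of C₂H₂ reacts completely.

Bonds broken (reactants):
  C≡C: 2 × 823 = 1646
  C-H: 4 × 428 = 1712
  O=O: 5 × 515 = 2575
  Σ(broken) = 5933 kJ
Bonds formed (products):
  C=O: 8 × 809 = 6472
  O-H: 4 × 478 = 1912
  Σ(formed) = 8384 kJ
ΔH = Σ(broken) − Σ(formed) = 5933 − 8384 = −2451 kJ
For 4× the reaction as written: 4 × (−2451) = −9804 kJ

ΔH = −9804 kJ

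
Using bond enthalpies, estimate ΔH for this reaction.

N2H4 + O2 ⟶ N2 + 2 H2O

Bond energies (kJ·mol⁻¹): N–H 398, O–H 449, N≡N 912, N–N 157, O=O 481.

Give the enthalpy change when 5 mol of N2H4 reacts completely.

ΔH = −2390 kJ

Bonds broken (reactants):
  N–H: 4 × 398 = 1592
  N–N: 1 × 157 = 157
  O=O: 1 × 481 = 481
  Σ(broken) = 2230 kJ
Bonds formed (products):
  N≡N: 1 × 912 = 912
  O–H: 4 × 449 = 1796
  Σ(formed) = 2708 kJ
ΔH = Σ(broken) − Σ(formed) = 2230 − 2708 = −478 kJ
For 5× the reaction as written: 5 × (−478) = −2390 kJ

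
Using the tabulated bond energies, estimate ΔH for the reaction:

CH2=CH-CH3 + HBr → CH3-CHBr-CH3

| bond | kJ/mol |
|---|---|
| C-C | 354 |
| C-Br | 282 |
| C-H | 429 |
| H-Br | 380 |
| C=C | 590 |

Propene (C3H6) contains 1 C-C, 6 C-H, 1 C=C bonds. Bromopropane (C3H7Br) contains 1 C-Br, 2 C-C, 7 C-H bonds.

ΔH ≈ −95 kJ

Bonds broken (reactants):
  C-C: 1 × 354 = 354
  C-H: 6 × 429 = 2574
  C=C: 1 × 590 = 590
  H-Br: 1 × 380 = 380
  Σ(broken) = 3898 kJ
Bonds formed (products):
  C-Br: 1 × 282 = 282
  C-C: 2 × 354 = 708
  C-H: 7 × 429 = 3003
  Σ(formed) = 3993 kJ
ΔH = Σ(broken) − Σ(formed) = 3898 − 3993 = −95 kJ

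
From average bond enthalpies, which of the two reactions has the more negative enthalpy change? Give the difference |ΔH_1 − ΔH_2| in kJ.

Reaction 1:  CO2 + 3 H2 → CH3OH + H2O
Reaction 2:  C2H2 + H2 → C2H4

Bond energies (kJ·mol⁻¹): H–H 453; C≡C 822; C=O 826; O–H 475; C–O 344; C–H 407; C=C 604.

Reaction 1:
  Bonds broken (reactants):
    C=O: 2 × 826 = 1652
    H–H: 3 × 453 = 1359
    Σ(broken) = 3011 kJ
  Bonds formed (products):
    C–H: 3 × 407 = 1221
    C–O: 1 × 344 = 344
    O–H: 3 × 475 = 1425
    Σ(formed) = 2990 kJ
  ΔH_1 = 3011 − 2990 = +21 kJ
Reaction 2:
  Bonds broken (reactants):
    C≡C: 1 × 822 = 822
    C–H: 2 × 407 = 814
    H–H: 1 × 453 = 453
    Σ(broken) = 2089 kJ
  Bonds formed (products):
    C–H: 4 × 407 = 1628
    C=C: 1 × 604 = 604
    Σ(formed) = 2232 kJ
  ΔH_2 = 2089 − 2232 = −143 kJ
ΔH_1 − ΔH_2 = +164 kJ, so reaction 2 has the more negative ΔH; |ΔH_1 − ΔH_2| = 164 kJ.

Reaction 2, by 164 kJ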